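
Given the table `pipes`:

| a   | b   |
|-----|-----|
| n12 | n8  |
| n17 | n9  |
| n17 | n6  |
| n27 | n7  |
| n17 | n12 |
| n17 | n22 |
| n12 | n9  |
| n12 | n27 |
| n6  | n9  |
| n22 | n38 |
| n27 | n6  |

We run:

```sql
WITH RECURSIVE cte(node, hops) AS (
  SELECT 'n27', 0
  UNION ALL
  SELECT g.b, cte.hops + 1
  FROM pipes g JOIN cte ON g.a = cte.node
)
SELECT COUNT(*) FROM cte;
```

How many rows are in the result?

4

Base: (n27, hops=0).
Iteration 1: edges from {n27} -> (n6, hops=1), (n7, hops=1).
Iteration 2: edges from {n6,n7} -> (n9, hops=2).
Iteration 3: no outgoing edges from {n9}; recursion stops.
Total rows emitted: 4.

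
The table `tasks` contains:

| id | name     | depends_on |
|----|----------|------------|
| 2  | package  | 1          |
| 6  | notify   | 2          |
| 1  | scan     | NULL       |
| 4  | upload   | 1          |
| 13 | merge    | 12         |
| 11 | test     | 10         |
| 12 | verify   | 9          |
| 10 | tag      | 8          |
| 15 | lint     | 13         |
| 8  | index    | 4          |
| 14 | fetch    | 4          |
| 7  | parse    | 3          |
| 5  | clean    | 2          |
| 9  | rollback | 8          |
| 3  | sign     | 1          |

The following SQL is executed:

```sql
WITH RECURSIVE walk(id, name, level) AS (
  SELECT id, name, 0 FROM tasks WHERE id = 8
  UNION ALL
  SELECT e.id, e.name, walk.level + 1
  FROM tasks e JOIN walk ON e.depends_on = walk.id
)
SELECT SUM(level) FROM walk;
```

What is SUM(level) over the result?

Base: id=8 (index) at level 0.
Iteration 1: rows with depends_on in {8} -> rollback (id 9, level 1), tag (id 10, level 1).
Iteration 2: rows with depends_on in {9,10} -> test (id 11, level 2), verify (id 12, level 2).
Iteration 3: rows with depends_on in {11,12} -> merge (id 13, level 3).
Iteration 4: rows with depends_on in {13} -> lint (id 15, level 4).
Iteration 5: no rows with depends_on in {15}; recursion stops.
SUM(level) = 0 + 1 + 1 + 2 + 2 + 3 + 4 = 13.

13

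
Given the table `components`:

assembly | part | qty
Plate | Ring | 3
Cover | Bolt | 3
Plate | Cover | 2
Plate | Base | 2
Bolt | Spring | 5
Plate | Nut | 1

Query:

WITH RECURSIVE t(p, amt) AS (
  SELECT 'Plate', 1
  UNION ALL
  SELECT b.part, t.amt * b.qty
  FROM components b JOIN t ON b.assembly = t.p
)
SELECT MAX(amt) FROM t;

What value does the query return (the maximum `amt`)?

Base: (Plate, amt=1).
Iteration 1: components of {Plate} -> Base = 1*2 = 2, Cover = 1*2 = 2, Nut = 1*1 = 1, Ring = 1*3 = 3.
Iteration 2: components of {Base,Cover,Nut,Ring} -> Bolt = 2*3 = 6.
Iteration 3: components of {Bolt} -> Spring = 6*5 = 30.
Iteration 4: no further components; recursion stops.
amt values: 1, 1, 2, 3, 2, 6, 30; the maximum is 30.

30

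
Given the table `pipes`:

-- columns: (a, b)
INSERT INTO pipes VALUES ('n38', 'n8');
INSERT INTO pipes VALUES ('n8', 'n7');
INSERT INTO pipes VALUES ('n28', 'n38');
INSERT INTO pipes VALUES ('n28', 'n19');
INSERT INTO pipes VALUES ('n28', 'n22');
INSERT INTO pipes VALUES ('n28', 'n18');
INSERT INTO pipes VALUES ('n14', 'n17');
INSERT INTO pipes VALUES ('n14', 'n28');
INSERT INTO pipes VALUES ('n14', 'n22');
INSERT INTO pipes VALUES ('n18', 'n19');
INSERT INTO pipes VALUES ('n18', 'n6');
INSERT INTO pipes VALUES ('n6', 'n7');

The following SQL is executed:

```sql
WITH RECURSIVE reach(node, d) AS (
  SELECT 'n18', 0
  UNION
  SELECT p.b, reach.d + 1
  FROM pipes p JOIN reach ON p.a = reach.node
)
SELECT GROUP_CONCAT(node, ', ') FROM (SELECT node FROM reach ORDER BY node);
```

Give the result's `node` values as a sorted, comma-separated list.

n18, n19, n6, n7

Base: (n18, d=0).
Iteration 1: edges from {n18} -> (n19, d=1), (n6, d=1).
Iteration 2: edges from {n19,n6} -> (n7, d=2).
Iteration 3: no outgoing edges from {n7}; recursion stops.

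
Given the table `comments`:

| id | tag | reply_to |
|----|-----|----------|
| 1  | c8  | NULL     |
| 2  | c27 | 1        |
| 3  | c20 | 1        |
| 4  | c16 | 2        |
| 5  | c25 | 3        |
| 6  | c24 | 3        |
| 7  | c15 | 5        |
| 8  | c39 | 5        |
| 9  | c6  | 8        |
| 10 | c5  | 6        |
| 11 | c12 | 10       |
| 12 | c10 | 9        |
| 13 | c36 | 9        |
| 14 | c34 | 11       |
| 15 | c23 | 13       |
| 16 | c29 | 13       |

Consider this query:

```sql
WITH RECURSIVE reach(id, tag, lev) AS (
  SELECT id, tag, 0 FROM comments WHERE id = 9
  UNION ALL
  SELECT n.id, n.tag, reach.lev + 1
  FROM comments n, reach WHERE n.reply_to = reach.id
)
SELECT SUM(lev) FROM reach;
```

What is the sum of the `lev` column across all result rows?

6

Base: id=9 (c6) at lev 0.
Iteration 1: rows with reply_to in {9} -> c10 (id 12, lev 1), c36 (id 13, lev 1).
Iteration 2: rows with reply_to in {12,13} -> c23 (id 15, lev 2), c29 (id 16, lev 2).
Iteration 3: no rows with reply_to in {15,16}; recursion stops.
SUM(lev) = 0 + 1 + 1 + 2 + 2 = 6.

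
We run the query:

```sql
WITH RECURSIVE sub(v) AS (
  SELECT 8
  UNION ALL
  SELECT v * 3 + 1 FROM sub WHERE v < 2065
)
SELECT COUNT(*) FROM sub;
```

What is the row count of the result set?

6

Base: v=8.
Iteration 1: 8 < 2065 holds -> v = 8 * 3 + 1 = 25.
Iteration 2: 25 < 2065 holds -> v = 25 * 3 + 1 = 76.
Iteration 3: 76 < 2065 holds -> v = 76 * 3 + 1 = 229.
Iteration 4: 229 < 2065 holds -> v = 229 * 3 + 1 = 688.
Iteration 5: 688 < 2065 holds -> v = 688 * 3 + 1 = 2065.
Iteration 6: 2065 < 2065 fails; recursion stops.
Total rows emitted: 6.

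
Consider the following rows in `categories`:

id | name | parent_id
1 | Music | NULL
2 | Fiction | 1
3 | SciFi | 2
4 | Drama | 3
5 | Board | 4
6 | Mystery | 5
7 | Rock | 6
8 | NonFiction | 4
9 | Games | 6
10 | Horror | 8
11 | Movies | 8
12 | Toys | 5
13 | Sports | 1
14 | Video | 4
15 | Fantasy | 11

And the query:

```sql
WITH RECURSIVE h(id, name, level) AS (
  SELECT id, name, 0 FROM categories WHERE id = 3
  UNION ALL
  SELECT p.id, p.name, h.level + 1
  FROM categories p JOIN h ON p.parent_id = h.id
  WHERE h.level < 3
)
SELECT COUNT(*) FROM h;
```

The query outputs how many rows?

9

Base: id=3 (SciFi) at level 0.
Iteration 1: rows with parent_id in {3} -> Drama (id 4, level 1).
Iteration 2: rows with parent_id in {4} -> Board (id 5, level 2), NonFiction (id 8, level 2), Video (id 14, level 2).
Iteration 3: rows with parent_id in {5,8,14} -> Mystery (id 6, level 3), Horror (id 10, level 3), Movies (id 11, level 3), Toys (id 12, level 3).
Iteration 4: level < 3 fails for all current rows; recursion stops.
Total rows emitted: 9.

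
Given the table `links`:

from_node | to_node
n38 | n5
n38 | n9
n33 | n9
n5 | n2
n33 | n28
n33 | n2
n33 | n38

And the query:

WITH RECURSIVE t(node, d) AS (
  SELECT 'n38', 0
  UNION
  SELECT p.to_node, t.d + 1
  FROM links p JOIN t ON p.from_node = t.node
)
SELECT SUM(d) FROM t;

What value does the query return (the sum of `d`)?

Base: (n38, d=0).
Iteration 1: edges from {n38} -> (n5, d=1), (n9, d=1).
Iteration 2: edges from {n5,n9} -> (n2, d=2).
Iteration 3: no outgoing edges from {n2}; recursion stops.
SUM(d) = 0 + 1 + 1 + 2 = 4.

4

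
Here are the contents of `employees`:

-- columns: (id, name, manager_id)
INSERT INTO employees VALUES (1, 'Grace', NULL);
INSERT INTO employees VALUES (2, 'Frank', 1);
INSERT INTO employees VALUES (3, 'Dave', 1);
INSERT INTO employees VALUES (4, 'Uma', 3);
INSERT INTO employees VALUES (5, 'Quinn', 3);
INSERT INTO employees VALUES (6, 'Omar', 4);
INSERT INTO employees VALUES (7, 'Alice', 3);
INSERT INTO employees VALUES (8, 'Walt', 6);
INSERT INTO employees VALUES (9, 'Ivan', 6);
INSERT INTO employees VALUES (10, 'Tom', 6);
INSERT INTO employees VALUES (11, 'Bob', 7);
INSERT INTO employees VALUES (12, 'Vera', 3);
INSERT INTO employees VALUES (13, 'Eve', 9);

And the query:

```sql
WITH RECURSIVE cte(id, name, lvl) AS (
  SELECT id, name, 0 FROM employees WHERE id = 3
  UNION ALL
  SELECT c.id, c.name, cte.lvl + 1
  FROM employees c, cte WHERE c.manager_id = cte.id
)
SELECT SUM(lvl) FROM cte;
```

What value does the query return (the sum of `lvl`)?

21

Base: id=3 (Dave) at lvl 0.
Iteration 1: rows with manager_id in {3} -> Uma (id 4, lvl 1), Quinn (id 5, lvl 1), Alice (id 7, lvl 1), Vera (id 12, lvl 1).
Iteration 2: rows with manager_id in {4,5,7,12} -> Omar (id 6, lvl 2), Bob (id 11, lvl 2).
Iteration 3: rows with manager_id in {6,11} -> Walt (id 8, lvl 3), Ivan (id 9, lvl 3), Tom (id 10, lvl 3).
Iteration 4: rows with manager_id in {8,9,10} -> Eve (id 13, lvl 4).
Iteration 5: no rows with manager_id in {13}; recursion stops.
SUM(lvl) = 0 + 1 + 1 + 1 + 1 + 2 + 2 + 3 + 3 + 3 + 4 = 21.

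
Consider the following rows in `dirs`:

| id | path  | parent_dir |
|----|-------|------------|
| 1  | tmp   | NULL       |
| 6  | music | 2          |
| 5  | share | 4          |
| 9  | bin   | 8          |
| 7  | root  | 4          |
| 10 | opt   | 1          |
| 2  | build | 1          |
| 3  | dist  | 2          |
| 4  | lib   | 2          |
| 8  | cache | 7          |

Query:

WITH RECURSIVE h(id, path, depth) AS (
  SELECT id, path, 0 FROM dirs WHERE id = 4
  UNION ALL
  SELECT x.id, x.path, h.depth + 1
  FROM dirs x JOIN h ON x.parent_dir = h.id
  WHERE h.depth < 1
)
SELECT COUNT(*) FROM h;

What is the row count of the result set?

Base: id=4 (lib) at depth 0.
Iteration 1: rows with parent_dir in {4} -> share (id 5, depth 1), root (id 7, depth 1).
Iteration 2: depth < 1 fails for all current rows; recursion stops.
Total rows emitted: 3.

3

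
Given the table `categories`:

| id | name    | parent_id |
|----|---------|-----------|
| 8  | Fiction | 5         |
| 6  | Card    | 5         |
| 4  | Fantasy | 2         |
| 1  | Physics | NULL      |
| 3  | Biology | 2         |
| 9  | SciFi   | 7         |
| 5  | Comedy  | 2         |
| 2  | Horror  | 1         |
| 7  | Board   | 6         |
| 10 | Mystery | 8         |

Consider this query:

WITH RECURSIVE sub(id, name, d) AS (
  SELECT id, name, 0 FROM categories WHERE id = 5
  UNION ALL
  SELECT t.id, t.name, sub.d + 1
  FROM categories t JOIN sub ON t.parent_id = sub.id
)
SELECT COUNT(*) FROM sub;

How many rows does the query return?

Base: id=5 (Comedy) at d 0.
Iteration 1: rows with parent_id in {5} -> Card (id 6, d 1), Fiction (id 8, d 1).
Iteration 2: rows with parent_id in {6,8} -> Board (id 7, d 2), Mystery (id 10, d 2).
Iteration 3: rows with parent_id in {7,10} -> SciFi (id 9, d 3).
Iteration 4: no rows with parent_id in {9}; recursion stops.
Total rows emitted: 6.

6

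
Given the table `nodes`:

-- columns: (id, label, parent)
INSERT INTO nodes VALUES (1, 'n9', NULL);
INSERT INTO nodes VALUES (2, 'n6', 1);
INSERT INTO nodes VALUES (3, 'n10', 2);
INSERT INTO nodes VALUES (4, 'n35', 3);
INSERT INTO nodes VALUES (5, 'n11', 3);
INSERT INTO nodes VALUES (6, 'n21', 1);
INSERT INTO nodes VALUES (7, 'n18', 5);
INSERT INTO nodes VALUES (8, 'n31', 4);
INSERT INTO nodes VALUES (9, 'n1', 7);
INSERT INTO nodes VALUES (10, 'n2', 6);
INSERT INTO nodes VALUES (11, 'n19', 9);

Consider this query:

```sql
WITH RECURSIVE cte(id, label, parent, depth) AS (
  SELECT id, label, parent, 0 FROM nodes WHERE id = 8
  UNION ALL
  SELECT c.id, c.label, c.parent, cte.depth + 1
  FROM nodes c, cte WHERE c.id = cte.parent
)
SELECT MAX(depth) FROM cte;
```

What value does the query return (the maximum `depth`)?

4

Base: id=8 (n31), parent=4, depth 0.
Iteration 1: join on id=4 -> n35 (id 4, parent=3, depth 1).
Iteration 2: join on id=3 -> n10 (id 3, parent=2, depth 2).
Iteration 3: join on id=2 -> n6 (id 2, parent=1, depth 3).
Iteration 4: join on id=1 -> n9 (id 1, parent=NULL, depth 4).
Iteration 5: parent is NULL; no match; recursion stops.
depth values: 0, 1, 2, 3, 4; the maximum is 4.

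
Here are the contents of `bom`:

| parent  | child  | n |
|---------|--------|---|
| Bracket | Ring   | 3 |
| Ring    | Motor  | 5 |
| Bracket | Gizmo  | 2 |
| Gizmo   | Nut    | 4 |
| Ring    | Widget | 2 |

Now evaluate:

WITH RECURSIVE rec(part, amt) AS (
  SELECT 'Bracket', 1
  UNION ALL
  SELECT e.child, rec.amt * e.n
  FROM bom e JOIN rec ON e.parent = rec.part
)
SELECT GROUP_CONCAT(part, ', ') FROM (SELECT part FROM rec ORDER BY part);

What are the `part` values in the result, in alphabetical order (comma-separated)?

Base: (Bracket, amt=1).
Iteration 1: components of {Bracket} -> Gizmo = 1*2 = 2, Ring = 1*3 = 3.
Iteration 2: components of {Gizmo,Ring} -> Motor = 3*5 = 15, Nut = 2*4 = 8, Widget = 3*2 = 6.
Iteration 3: no further components; recursion stops.

Bracket, Gizmo, Motor, Nut, Ring, Widget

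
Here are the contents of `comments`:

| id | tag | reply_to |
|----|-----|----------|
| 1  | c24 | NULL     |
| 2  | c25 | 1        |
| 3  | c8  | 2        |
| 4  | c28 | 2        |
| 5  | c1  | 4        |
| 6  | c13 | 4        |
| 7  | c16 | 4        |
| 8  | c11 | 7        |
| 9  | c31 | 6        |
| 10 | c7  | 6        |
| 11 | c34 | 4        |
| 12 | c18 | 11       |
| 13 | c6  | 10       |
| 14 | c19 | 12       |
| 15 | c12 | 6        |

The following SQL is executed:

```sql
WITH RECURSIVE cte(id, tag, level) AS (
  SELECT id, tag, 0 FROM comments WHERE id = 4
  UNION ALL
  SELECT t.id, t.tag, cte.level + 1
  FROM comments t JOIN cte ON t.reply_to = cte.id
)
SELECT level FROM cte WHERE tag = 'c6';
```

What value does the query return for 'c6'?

3

Base: id=4 (c28) at level 0.
Iteration 1: rows with reply_to in {4} -> c1 (id 5, level 1), c13 (id 6, level 1), c16 (id 7, level 1), c34 (id 11, level 1).
Iteration 2: rows with reply_to in {5,6,7,11} -> c11 (id 8, level 2), c31 (id 9, level 2), c7 (id 10, level 2), c18 (id 12, level 2), c12 (id 15, level 2).
Iteration 3: rows with reply_to in {8,9,10,12,15} -> c6 (id 13, level 3), c19 (id 14, level 3).
Iteration 4: no rows with reply_to in {13,14}; recursion stops.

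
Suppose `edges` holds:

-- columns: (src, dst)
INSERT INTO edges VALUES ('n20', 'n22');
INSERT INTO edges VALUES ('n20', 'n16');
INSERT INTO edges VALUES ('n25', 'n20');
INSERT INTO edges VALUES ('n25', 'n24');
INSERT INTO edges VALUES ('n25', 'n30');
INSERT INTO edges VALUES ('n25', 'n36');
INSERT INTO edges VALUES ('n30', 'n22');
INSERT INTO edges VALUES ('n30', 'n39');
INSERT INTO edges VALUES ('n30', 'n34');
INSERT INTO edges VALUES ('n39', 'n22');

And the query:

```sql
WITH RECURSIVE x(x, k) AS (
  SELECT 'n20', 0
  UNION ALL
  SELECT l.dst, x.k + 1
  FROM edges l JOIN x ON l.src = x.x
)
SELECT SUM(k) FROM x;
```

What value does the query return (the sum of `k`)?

Base: (n20, k=0).
Iteration 1: edges from {n20} -> (n16, k=1), (n22, k=1).
Iteration 2: no outgoing edges from {n16,n22}; recursion stops.
SUM(k) = 0 + 1 + 1 = 2.

2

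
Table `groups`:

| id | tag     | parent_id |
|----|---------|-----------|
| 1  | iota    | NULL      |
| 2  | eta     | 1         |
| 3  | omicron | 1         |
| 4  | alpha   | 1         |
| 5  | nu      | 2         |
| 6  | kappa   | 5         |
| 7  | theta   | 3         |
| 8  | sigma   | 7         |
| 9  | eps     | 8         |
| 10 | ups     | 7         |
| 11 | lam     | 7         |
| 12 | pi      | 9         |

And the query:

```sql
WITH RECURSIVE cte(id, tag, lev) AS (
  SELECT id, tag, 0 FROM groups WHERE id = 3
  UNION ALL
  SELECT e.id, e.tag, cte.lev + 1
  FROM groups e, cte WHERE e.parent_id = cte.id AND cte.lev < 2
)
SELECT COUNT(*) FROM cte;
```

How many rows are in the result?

Base: id=3 (omicron) at lev 0.
Iteration 1: rows with parent_id in {3} -> theta (id 7, lev 1).
Iteration 2: rows with parent_id in {7} -> sigma (id 8, lev 2), ups (id 10, lev 2), lam (id 11, lev 2).
Iteration 3: lev < 2 fails for all current rows; recursion stops.
Total rows emitted: 5.

5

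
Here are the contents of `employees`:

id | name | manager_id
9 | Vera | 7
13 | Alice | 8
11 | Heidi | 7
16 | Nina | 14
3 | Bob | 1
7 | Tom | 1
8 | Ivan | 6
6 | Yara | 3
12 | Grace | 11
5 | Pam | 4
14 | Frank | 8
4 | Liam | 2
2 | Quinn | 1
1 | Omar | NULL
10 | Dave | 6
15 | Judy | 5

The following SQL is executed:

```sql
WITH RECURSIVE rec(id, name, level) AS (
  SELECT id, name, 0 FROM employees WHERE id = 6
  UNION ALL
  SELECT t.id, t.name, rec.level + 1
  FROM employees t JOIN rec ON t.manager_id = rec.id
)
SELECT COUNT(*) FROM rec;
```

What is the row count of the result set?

Base: id=6 (Yara) at level 0.
Iteration 1: rows with manager_id in {6} -> Ivan (id 8, level 1), Dave (id 10, level 1).
Iteration 2: rows with manager_id in {8,10} -> Alice (id 13, level 2), Frank (id 14, level 2).
Iteration 3: rows with manager_id in {13,14} -> Nina (id 16, level 3).
Iteration 4: no rows with manager_id in {16}; recursion stops.
Total rows emitted: 6.

6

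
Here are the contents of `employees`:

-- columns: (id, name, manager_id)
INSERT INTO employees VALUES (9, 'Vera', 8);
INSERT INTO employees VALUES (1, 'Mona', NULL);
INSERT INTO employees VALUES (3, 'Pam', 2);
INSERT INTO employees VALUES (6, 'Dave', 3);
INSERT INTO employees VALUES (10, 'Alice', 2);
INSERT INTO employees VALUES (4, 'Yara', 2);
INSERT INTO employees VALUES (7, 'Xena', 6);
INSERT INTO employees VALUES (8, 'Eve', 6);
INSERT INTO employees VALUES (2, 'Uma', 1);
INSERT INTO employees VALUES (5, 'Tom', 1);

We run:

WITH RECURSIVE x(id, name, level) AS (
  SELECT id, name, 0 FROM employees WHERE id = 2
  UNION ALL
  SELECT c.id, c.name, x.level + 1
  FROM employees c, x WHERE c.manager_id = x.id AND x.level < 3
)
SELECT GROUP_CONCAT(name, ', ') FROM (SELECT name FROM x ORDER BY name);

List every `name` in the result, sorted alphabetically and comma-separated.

Alice, Dave, Eve, Pam, Uma, Xena, Yara

Base: id=2 (Uma) at level 0.
Iteration 1: rows with manager_id in {2} -> Pam (id 3, level 1), Yara (id 4, level 1), Alice (id 10, level 1).
Iteration 2: rows with manager_id in {3,4,10} -> Dave (id 6, level 2).
Iteration 3: rows with manager_id in {6} -> Xena (id 7, level 3), Eve (id 8, level 3).
Iteration 4: level < 3 fails for all current rows; recursion stops.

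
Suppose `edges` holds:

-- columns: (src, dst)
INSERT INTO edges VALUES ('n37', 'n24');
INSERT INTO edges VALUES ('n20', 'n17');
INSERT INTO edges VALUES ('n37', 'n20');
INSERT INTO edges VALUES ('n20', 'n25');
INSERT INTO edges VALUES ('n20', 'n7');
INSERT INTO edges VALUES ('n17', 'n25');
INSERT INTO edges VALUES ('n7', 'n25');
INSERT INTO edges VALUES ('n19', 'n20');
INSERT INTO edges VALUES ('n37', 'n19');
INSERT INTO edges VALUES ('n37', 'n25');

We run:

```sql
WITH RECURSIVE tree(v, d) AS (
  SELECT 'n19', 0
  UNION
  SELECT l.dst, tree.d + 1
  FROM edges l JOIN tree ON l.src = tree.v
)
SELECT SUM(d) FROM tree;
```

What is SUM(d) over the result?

Base: (n19, d=0).
Iteration 1: edges from {n19} -> (n20, d=1).
Iteration 2: edges from {n20} -> (n17, d=2), (n25, d=2), (n7, d=2).
Iteration 3: edges from {n17,n25,n7} -> (n25, d=3). [UNION drops 1 duplicate row(s)]
Iteration 4: no outgoing edges from {n25}; recursion stops.
SUM(d) = 0 + 1 + 2 + 2 + 2 + 3 = 10.

10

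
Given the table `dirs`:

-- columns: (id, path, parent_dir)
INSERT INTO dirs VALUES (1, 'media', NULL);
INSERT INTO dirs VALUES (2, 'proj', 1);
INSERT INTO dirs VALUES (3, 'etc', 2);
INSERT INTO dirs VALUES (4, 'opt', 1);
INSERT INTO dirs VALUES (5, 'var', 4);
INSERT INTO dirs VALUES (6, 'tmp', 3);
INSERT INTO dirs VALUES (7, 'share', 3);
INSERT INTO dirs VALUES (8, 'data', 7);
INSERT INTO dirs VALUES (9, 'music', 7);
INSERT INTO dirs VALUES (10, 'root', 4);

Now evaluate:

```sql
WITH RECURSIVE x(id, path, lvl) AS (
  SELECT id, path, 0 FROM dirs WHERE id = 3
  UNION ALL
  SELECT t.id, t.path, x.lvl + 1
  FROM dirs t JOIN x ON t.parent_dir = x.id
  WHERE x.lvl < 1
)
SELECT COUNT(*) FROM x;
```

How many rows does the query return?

Base: id=3 (etc) at lvl 0.
Iteration 1: rows with parent_dir in {3} -> tmp (id 6, lvl 1), share (id 7, lvl 1).
Iteration 2: lvl < 1 fails for all current rows; recursion stops.
Total rows emitted: 3.

3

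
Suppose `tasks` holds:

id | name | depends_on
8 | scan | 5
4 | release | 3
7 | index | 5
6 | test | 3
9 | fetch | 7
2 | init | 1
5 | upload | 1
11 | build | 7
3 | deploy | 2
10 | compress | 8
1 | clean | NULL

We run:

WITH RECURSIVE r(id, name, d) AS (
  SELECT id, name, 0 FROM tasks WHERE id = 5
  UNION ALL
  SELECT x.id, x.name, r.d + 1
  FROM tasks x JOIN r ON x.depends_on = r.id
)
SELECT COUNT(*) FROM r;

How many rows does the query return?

Base: id=5 (upload) at d 0.
Iteration 1: rows with depends_on in {5} -> index (id 7, d 1), scan (id 8, d 1).
Iteration 2: rows with depends_on in {7,8} -> fetch (id 9, d 2), compress (id 10, d 2), build (id 11, d 2).
Iteration 3: no rows with depends_on in {9,10,11}; recursion stops.
Total rows emitted: 6.

6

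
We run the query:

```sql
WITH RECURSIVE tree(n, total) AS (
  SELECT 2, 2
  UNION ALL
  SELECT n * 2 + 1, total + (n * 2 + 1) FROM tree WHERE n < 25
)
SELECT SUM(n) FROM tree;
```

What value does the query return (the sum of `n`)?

88

Base: n=2, total=2.
Iteration 1: 2 < 25 holds -> n = 2 * 2 + 1 = 5, total = 2 + 5 = 7.
Iteration 2: 5 < 25 holds -> n = 5 * 2 + 1 = 11, total = 7 + 11 = 18.
Iteration 3: 11 < 25 holds -> n = 11 * 2 + 1 = 23, total = 18 + 23 = 41.
Iteration 4: 23 < 25 holds -> n = 23 * 2 + 1 = 47, total = 41 + 47 = 88.
Iteration 5: 47 < 25 fails; recursion stops.
SUM(n) = 2 + 5 + 11 + 23 + 47 = 88.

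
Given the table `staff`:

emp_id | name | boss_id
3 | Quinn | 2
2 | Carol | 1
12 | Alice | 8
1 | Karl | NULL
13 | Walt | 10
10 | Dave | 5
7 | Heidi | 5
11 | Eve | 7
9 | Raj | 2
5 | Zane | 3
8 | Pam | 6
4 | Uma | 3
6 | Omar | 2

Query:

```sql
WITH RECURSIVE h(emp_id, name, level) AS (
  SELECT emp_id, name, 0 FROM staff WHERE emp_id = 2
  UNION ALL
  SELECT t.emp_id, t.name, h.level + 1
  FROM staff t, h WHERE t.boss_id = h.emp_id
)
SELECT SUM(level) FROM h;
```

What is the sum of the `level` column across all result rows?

Base: emp_id=2 (Carol) at level 0.
Iteration 1: rows with boss_id in {2} -> Quinn (id 3, level 1), Omar (id 6, level 1), Raj (id 9, level 1).
Iteration 2: rows with boss_id in {3,6,9} -> Uma (id 4, level 2), Zane (id 5, level 2), Pam (id 8, level 2).
Iteration 3: rows with boss_id in {4,5,8} -> Heidi (id 7, level 3), Dave (id 10, level 3), Alice (id 12, level 3).
Iteration 4: rows with boss_id in {7,10,12} -> Eve (id 11, level 4), Walt (id 13, level 4).
Iteration 5: no rows with boss_id in {11,13}; recursion stops.
SUM(level) = 0 + 1 + 1 + 1 + 2 + 2 + 2 + 3 + 3 + 3 + 4 + 4 = 26.

26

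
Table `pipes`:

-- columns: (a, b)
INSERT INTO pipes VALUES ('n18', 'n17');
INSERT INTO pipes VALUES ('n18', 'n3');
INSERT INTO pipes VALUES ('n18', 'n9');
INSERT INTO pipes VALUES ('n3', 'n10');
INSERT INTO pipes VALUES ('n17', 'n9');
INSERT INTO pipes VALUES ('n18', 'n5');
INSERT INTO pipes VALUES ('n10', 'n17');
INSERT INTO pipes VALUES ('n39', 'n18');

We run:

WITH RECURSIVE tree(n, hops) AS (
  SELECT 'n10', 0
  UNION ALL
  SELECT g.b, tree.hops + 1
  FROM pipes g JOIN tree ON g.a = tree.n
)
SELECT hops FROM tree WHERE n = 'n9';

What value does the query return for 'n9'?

2

Base: (n10, hops=0).
Iteration 1: edges from {n10} -> (n17, hops=1).
Iteration 2: edges from {n17} -> (n9, hops=2).
Iteration 3: no outgoing edges from {n9}; recursion stops.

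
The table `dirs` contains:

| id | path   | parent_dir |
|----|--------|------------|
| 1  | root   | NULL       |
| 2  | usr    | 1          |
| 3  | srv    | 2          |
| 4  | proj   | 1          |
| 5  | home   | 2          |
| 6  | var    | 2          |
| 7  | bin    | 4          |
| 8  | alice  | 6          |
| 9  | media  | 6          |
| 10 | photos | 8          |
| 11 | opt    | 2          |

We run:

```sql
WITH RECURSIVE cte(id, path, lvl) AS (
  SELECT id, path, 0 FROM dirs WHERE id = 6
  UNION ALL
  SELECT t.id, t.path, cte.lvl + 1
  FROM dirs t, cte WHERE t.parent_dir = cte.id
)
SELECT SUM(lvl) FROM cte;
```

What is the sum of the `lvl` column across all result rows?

4

Base: id=6 (var) at lvl 0.
Iteration 1: rows with parent_dir in {6} -> alice (id 8, lvl 1), media (id 9, lvl 1).
Iteration 2: rows with parent_dir in {8,9} -> photos (id 10, lvl 2).
Iteration 3: no rows with parent_dir in {10}; recursion stops.
SUM(lvl) = 0 + 1 + 1 + 2 = 4.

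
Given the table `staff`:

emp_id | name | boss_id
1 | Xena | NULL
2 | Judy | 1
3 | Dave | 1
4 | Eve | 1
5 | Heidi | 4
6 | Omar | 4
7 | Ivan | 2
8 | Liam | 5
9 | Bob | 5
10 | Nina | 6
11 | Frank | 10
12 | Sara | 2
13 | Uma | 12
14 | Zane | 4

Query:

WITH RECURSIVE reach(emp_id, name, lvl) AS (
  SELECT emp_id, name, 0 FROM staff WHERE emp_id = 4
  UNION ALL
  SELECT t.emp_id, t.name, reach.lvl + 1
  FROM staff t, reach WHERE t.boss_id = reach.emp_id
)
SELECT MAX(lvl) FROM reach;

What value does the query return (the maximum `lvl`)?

Base: emp_id=4 (Eve) at lvl 0.
Iteration 1: rows with boss_id in {4} -> Heidi (id 5, lvl 1), Omar (id 6, lvl 1), Zane (id 14, lvl 1).
Iteration 2: rows with boss_id in {5,6,14} -> Liam (id 8, lvl 2), Bob (id 9, lvl 2), Nina (id 10, lvl 2).
Iteration 3: rows with boss_id in {8,9,10} -> Frank (id 11, lvl 3).
Iteration 4: no rows with boss_id in {11}; recursion stops.
lvl values: 0, 1, 1, 1, 2, 2, 2, 3; the maximum is 3.

3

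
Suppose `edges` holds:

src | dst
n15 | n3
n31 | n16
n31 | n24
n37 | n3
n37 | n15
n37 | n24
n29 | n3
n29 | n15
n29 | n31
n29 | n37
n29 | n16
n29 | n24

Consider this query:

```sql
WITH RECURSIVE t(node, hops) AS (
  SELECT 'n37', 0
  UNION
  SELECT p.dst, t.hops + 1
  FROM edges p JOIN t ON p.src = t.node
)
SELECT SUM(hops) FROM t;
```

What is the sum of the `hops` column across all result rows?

5

Base: (n37, hops=0).
Iteration 1: edges from {n37} -> (n15, hops=1), (n24, hops=1), (n3, hops=1).
Iteration 2: edges from {n15,n24,n3} -> (n3, hops=2).
Iteration 3: no outgoing edges from {n3}; recursion stops.
SUM(hops) = 0 + 1 + 1 + 1 + 2 = 5.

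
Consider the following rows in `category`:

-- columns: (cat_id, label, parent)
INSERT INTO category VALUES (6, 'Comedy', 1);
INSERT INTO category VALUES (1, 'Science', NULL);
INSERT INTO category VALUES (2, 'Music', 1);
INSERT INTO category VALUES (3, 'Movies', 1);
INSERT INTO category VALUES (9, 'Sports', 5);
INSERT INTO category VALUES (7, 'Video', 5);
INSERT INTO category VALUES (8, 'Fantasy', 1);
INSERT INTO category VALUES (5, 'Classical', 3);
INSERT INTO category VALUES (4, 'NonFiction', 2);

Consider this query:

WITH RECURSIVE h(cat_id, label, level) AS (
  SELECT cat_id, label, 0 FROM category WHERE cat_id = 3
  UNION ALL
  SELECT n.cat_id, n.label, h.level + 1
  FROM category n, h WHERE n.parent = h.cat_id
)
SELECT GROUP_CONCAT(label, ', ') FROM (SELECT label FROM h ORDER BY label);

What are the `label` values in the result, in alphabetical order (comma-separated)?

Classical, Movies, Sports, Video

Base: cat_id=3 (Movies) at level 0.
Iteration 1: rows with parent in {3} -> Classical (id 5, level 1).
Iteration 2: rows with parent in {5} -> Video (id 7, level 2), Sports (id 9, level 2).
Iteration 3: no rows with parent in {7,9}; recursion stops.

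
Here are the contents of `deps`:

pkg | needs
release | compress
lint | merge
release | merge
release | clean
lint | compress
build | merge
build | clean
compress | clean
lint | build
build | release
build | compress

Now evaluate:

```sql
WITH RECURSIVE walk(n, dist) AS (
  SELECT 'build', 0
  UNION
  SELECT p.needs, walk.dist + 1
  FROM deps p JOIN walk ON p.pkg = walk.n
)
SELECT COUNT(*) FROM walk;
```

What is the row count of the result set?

Base: (build, dist=0).
Iteration 1: edges from {build} -> (clean, dist=1), (compress, dist=1), (merge, dist=1), (release, dist=1).
Iteration 2: edges from {clean,compress,merge,release} -> (clean, dist=2), (compress, dist=2), (merge, dist=2). [UNION drops 1 duplicate row(s)]
Iteration 3: edges from {clean,compress,merge} -> (clean, dist=3).
Iteration 4: no outgoing edges from {clean}; recursion stops.
Total rows emitted: 9.

9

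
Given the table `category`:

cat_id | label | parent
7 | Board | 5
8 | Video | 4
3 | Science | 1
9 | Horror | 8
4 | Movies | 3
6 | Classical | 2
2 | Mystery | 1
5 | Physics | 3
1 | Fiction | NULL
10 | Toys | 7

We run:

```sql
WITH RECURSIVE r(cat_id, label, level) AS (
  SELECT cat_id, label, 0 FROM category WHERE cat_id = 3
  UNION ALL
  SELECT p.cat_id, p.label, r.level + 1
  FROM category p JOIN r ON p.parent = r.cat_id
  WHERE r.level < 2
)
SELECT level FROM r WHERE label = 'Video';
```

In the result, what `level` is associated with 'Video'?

2

Base: cat_id=3 (Science) at level 0.
Iteration 1: rows with parent in {3} -> Movies (id 4, level 1), Physics (id 5, level 1).
Iteration 2: rows with parent in {4,5} -> Board (id 7, level 2), Video (id 8, level 2).
Iteration 3: level < 2 fails for all current rows; recursion stops.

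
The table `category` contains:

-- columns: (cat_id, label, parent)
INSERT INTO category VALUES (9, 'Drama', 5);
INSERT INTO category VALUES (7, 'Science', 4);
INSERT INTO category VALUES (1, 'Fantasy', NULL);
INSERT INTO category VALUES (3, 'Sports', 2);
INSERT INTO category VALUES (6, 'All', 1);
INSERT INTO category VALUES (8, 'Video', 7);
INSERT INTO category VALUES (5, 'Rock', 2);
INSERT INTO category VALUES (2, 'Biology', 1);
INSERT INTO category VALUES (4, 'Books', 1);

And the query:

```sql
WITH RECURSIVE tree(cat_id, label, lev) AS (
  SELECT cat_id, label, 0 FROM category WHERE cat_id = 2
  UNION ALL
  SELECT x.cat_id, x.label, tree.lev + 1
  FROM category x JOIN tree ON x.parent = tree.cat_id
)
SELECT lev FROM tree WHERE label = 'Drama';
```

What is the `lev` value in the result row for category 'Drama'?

Base: cat_id=2 (Biology) at lev 0.
Iteration 1: rows with parent in {2} -> Sports (id 3, lev 1), Rock (id 5, lev 1).
Iteration 2: rows with parent in {3,5} -> Drama (id 9, lev 2).
Iteration 3: no rows with parent in {9}; recursion stops.

2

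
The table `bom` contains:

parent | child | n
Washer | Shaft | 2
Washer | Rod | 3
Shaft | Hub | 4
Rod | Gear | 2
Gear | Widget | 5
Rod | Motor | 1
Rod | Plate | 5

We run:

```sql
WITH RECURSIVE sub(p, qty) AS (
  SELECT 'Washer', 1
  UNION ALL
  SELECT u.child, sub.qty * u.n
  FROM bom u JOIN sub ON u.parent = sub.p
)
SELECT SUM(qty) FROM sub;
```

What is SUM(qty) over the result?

68

Base: (Washer, qty=1).
Iteration 1: components of {Washer} -> Rod = 1*3 = 3, Shaft = 1*2 = 2.
Iteration 2: components of {Rod,Shaft} -> Gear = 3*2 = 6, Hub = 2*4 = 8, Motor = 3*1 = 3, Plate = 3*5 = 15.
Iteration 3: components of {Gear,Hub,Motor,Plate} -> Widget = 6*5 = 30.
Iteration 4: no further components; recursion stops.
SUM(qty) = 1 + 3 + 2 + 3 + 15 + 6 + 8 + 30 = 68.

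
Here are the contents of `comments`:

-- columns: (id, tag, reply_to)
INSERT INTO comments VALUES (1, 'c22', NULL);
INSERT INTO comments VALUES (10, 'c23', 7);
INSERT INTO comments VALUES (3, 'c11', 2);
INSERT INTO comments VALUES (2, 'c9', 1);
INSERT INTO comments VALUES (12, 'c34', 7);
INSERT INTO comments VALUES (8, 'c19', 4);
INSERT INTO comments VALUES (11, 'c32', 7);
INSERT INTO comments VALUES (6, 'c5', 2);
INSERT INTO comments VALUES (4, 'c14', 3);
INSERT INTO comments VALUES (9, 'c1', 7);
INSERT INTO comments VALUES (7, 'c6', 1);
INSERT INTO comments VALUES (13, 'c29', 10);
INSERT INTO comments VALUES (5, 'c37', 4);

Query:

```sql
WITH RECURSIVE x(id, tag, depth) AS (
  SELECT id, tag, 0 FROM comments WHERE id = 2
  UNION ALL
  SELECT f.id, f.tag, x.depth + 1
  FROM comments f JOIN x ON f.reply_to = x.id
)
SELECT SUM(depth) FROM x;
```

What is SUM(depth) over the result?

10

Base: id=2 (c9) at depth 0.
Iteration 1: rows with reply_to in {2} -> c11 (id 3, depth 1), c5 (id 6, depth 1).
Iteration 2: rows with reply_to in {3,6} -> c14 (id 4, depth 2).
Iteration 3: rows with reply_to in {4} -> c37 (id 5, depth 3), c19 (id 8, depth 3).
Iteration 4: no rows with reply_to in {5,8}; recursion stops.
SUM(depth) = 0 + 1 + 1 + 2 + 3 + 3 = 10.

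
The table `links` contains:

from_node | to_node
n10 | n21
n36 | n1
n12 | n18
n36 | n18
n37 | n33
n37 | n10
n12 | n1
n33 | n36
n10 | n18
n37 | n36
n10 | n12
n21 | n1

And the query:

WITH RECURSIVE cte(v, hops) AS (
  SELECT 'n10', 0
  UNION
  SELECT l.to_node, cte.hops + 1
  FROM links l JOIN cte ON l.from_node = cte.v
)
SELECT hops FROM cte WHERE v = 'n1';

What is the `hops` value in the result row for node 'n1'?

2

Base: (n10, hops=0).
Iteration 1: edges from {n10} -> (n12, hops=1), (n18, hops=1), (n21, hops=1).
Iteration 2: edges from {n12,n18,n21} -> (n1, hops=2), (n18, hops=2). [UNION drops 1 duplicate row(s)]
Iteration 3: no outgoing edges from {n1,n18}; recursion stops.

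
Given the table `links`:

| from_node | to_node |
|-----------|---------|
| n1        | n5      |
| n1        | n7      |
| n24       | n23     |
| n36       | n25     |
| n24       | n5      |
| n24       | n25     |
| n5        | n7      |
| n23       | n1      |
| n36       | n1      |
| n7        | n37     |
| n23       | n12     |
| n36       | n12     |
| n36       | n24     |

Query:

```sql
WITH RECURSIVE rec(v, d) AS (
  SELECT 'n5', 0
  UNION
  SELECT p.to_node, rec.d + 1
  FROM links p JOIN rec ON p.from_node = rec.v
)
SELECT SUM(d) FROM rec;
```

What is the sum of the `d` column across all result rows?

3

Base: (n5, d=0).
Iteration 1: edges from {n5} -> (n7, d=1).
Iteration 2: edges from {n7} -> (n37, d=2).
Iteration 3: no outgoing edges from {n37}; recursion stops.
SUM(d) = 0 + 1 + 2 = 3.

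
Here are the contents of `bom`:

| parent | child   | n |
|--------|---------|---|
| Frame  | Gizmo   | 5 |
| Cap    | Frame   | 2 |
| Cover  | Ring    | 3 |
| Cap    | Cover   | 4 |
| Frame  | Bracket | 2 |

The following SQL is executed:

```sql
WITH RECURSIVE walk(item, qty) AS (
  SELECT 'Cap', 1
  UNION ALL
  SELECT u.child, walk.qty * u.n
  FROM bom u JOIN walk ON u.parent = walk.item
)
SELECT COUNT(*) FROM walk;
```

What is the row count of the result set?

Base: (Cap, qty=1).
Iteration 1: components of {Cap} -> Cover = 1*4 = 4, Frame = 1*2 = 2.
Iteration 2: components of {Cover,Frame} -> Bracket = 2*2 = 4, Gizmo = 2*5 = 10, Ring = 4*3 = 12.
Iteration 3: no further components; recursion stops.
Total rows emitted: 6.

6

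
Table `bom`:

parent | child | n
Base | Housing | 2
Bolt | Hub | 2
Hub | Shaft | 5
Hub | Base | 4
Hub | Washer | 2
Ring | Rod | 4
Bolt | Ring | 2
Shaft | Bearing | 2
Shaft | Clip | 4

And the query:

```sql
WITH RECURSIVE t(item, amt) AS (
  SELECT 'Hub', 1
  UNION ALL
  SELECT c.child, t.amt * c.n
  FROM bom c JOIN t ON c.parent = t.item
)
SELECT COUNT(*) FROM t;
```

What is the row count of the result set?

Base: (Hub, amt=1).
Iteration 1: components of {Hub} -> Base = 1*4 = 4, Shaft = 1*5 = 5, Washer = 1*2 = 2.
Iteration 2: components of {Base,Shaft,Washer} -> Bearing = 5*2 = 10, Clip = 5*4 = 20, Housing = 4*2 = 8.
Iteration 3: no further components; recursion stops.
Total rows emitted: 7.

7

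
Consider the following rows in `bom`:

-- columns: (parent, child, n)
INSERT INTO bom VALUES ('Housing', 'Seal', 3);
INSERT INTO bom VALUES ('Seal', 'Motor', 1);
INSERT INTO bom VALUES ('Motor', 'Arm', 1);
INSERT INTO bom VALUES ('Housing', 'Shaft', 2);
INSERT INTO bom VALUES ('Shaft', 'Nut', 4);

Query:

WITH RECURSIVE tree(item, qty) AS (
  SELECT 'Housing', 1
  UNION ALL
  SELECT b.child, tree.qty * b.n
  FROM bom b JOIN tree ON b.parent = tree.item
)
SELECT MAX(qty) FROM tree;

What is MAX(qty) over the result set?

8

Base: (Housing, qty=1).
Iteration 1: components of {Housing} -> Seal = 1*3 = 3, Shaft = 1*2 = 2.
Iteration 2: components of {Seal,Shaft} -> Motor = 3*1 = 3, Nut = 2*4 = 8.
Iteration 3: components of {Motor,Nut} -> Arm = 3*1 = 3.
Iteration 4: no further components; recursion stops.
qty values: 1, 3, 2, 3, 8, 3; the maximum is 8.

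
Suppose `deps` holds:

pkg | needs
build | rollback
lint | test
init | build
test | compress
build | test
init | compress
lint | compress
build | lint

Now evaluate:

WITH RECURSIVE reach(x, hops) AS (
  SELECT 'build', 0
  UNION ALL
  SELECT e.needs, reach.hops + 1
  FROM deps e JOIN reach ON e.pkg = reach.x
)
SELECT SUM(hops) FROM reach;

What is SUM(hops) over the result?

Base: (build, hops=0).
Iteration 1: edges from {build} -> (lint, hops=1), (rollback, hops=1), (test, hops=1).
Iteration 2: edges from {lint,rollback,test} -> (compress, hops=2) x2, (test, hops=2). [UNION ALL keeps all 3 new rows, including repeats]
Iteration 3: edges from {compress,test} -> (compress, hops=3).
Iteration 4: no outgoing edges from {compress}; recursion stops.
SUM(hops) = 0 + 1 + 1 + 1 + 2 + 2 + 2 + 3 = 12.

12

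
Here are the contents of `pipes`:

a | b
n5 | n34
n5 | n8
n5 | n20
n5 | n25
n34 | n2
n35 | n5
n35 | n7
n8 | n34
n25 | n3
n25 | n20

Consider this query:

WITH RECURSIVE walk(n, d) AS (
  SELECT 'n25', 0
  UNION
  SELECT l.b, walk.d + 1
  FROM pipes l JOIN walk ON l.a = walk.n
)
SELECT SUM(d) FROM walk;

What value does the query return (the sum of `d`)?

Base: (n25, d=0).
Iteration 1: edges from {n25} -> (n20, d=1), (n3, d=1).
Iteration 2: no outgoing edges from {n20,n3}; recursion stops.
SUM(d) = 0 + 1 + 1 = 2.

2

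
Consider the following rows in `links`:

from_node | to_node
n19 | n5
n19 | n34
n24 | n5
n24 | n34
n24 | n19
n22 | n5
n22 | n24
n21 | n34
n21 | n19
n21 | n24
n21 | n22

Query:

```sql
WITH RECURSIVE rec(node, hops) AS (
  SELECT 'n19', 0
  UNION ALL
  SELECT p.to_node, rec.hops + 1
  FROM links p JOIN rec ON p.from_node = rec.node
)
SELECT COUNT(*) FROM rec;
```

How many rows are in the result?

Base: (n19, hops=0).
Iteration 1: edges from {n19} -> (n34, hops=1), (n5, hops=1).
Iteration 2: no outgoing edges from {n34,n5}; recursion stops.
Total rows emitted: 3.

3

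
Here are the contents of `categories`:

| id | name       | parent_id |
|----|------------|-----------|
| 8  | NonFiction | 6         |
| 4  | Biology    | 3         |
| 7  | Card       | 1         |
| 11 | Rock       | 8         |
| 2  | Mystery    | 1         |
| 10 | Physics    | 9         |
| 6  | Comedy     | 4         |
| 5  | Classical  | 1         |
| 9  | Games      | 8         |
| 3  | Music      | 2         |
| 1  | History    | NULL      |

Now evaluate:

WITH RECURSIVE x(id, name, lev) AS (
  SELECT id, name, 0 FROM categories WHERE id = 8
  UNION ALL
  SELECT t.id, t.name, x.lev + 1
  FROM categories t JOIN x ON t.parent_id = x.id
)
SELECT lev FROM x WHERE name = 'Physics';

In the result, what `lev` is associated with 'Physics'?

Base: id=8 (NonFiction) at lev 0.
Iteration 1: rows with parent_id in {8} -> Games (id 9, lev 1), Rock (id 11, lev 1).
Iteration 2: rows with parent_id in {9,11} -> Physics (id 10, lev 2).
Iteration 3: no rows with parent_id in {10}; recursion stops.

2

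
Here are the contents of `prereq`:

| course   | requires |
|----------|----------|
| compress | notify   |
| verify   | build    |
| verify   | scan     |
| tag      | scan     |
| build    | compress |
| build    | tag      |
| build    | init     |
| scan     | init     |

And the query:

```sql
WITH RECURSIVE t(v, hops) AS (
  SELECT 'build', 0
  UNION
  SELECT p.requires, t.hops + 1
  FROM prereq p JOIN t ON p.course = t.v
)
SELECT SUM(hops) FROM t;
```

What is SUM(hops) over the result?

10

Base: (build, hops=0).
Iteration 1: edges from {build} -> (compress, hops=1), (init, hops=1), (tag, hops=1).
Iteration 2: edges from {compress,init,tag} -> (notify, hops=2), (scan, hops=2).
Iteration 3: edges from {notify,scan} -> (init, hops=3).
Iteration 4: no outgoing edges from {init}; recursion stops.
SUM(hops) = 0 + 1 + 1 + 1 + 2 + 2 + 3 = 10.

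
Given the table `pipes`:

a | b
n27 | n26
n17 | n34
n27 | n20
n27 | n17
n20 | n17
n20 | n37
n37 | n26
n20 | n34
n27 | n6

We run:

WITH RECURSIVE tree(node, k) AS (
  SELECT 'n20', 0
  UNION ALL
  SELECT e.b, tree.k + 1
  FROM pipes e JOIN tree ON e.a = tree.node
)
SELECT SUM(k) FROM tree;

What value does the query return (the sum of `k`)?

7

Base: (n20, k=0).
Iteration 1: edges from {n20} -> (n17, k=1), (n34, k=1), (n37, k=1).
Iteration 2: edges from {n17,n34,n37} -> (n26, k=2), (n34, k=2).
Iteration 3: no outgoing edges from {n26,n34}; recursion stops.
SUM(k) = 0 + 1 + 1 + 1 + 2 + 2 = 7.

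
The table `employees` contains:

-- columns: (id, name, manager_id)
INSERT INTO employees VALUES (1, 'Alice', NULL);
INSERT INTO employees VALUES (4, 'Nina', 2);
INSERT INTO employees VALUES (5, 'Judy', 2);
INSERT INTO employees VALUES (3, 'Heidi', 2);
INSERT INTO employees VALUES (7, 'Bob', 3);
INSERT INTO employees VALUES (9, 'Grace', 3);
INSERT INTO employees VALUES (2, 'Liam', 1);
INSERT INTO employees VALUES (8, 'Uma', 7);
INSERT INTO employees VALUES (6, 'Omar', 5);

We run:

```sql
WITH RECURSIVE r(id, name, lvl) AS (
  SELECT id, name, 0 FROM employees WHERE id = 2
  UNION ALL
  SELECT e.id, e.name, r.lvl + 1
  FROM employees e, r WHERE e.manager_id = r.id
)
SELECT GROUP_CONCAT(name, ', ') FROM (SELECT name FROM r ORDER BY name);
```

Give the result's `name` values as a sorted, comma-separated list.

Base: id=2 (Liam) at lvl 0.
Iteration 1: rows with manager_id in {2} -> Heidi (id 3, lvl 1), Nina (id 4, lvl 1), Judy (id 5, lvl 1).
Iteration 2: rows with manager_id in {3,4,5} -> Omar (id 6, lvl 2), Bob (id 7, lvl 2), Grace (id 9, lvl 2).
Iteration 3: rows with manager_id in {6,7,9} -> Uma (id 8, lvl 3).
Iteration 4: no rows with manager_id in {8}; recursion stops.

Bob, Grace, Heidi, Judy, Liam, Nina, Omar, Uma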